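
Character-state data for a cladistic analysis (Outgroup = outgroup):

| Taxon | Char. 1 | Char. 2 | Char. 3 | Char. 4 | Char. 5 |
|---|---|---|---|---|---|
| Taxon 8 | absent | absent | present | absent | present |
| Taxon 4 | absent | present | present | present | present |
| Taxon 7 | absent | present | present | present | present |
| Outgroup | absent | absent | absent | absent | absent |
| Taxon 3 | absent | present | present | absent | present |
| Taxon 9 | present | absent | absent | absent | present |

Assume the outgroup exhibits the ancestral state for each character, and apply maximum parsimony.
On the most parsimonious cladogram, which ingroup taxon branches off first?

The outgroup has state 'absent' for every character, so 'present' is the derived state throughout.
Char. 1 (derived state 'present') is unique to Taxon 9 (autapomorphy; uninformative for grouping).
Char. 2 (derived state 'present') is shared by Taxon 3, Taxon 4, and Taxon 7 — a synapomorphy uniting that clade.
Only Taxon 3, Taxon 4, Taxon 7, and Taxon 8 show the derived state 'present' for Char. 3, supporting them as a clade.
Char. 4 (derived state 'present') is shared by Taxon 4 and Taxon 7 — a synapomorphy uniting that clade.
All ingroup taxa share the derived state 'present' for Char. 5; it defines the ingroup but does not resolve relationships within it.
Most parsimonious ingroup topology: (((Taxon 3,(Taxon 4,Taxon 7)),Taxon 8),Taxon 9).
Taxon 9 is sister to the clade containing all other ingroup taxa, so it is the earliest-diverging (most basal) ingroup lineage.

Taxon 9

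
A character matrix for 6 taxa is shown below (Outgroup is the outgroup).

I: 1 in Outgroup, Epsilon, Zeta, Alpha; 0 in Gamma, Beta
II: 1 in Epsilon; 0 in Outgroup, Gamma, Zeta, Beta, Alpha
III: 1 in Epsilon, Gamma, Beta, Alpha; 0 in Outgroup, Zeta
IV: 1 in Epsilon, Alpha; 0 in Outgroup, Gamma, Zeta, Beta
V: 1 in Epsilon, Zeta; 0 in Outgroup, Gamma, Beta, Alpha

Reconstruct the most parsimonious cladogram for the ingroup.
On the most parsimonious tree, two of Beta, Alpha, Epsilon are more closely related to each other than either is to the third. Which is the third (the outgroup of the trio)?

Beta

Character polarity is set by the outgroup: the derived state is whichever differs from the outgroup's state, so for I the derived state is '0', and for the remaining characters it is '1'.
I: derived state '0' in Beta and Gamma only — synapomorphy for {Beta, Gamma}.
II: derived state '1' in Epsilon only — an autapomorphy, so it tells us nothing about relationships among taxa.
Only Alpha, Beta, Epsilon, and Gamma show the derived state '1' for III, supporting them as a clade.
IV (derived state '1') is shared by Alpha and Epsilon — a synapomorphy uniting that clade.
V (state '1') occurs in Epsilon and Zeta but conflicts with the nesting implied by the other characters — most parsimoniously interpreted as homoplasy.
Most parsimonious ingroup topology: (((Epsilon,Alpha),(Gamma,Beta)),Zeta).
Epsilon and Alpha share a more recent common ancestor with each other than either does with Beta, so Beta is the least closely related of the three.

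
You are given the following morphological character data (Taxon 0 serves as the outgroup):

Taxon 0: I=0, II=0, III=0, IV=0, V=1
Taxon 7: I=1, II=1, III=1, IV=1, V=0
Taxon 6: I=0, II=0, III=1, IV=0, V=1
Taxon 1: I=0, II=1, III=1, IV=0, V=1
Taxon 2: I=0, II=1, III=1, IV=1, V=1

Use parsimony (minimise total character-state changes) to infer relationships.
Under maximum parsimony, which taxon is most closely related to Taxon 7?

Character polarity is set by the outgroup: the derived state is whichever differs from the outgroup's state, so for V the derived state is '0', and for the remaining characters it is '1'.
I (derived state '1') is unique to Taxon 7 (autapomorphy; uninformative for grouping).
II (derived state '1') is shared by Taxon 1, Taxon 2, and Taxon 7 — a synapomorphy uniting that clade.
III (derived state '1') is shared by all ingroup taxa — unites the whole ingroup.
IV: derived state '1' in Taxon 2 and Taxon 7 only — synapomorphy for {Taxon 2, Taxon 7}.
V: derived state '0' in Taxon 7 only — an autapomorphy, so it tells us nothing about relationships among taxa.
Most parsimonious ingroup topology: (((Taxon 7,Taxon 2),Taxon 1),Taxon 6).
Taxon 7 and Taxon 2 form a cherry on this tree, so they are sister taxa.

Taxon 2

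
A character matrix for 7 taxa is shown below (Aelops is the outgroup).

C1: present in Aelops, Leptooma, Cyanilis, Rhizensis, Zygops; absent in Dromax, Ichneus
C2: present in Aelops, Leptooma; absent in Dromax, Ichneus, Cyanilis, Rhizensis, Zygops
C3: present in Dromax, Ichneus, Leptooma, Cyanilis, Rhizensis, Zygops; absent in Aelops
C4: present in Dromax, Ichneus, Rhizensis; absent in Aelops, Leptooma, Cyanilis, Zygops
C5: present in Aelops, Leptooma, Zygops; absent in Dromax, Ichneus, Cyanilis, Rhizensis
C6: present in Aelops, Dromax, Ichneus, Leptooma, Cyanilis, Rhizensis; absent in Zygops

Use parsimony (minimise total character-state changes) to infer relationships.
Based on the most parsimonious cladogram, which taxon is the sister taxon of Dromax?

Character polarity is set by the outgroup: the derived state is whichever differs from the outgroup's state, so for C1, C2, C5, C6 the derived state is 'absent', and for the remaining characters it is 'present'.
C1: derived state 'absent' in Dromax and Ichneus only — synapomorphy for {Dromax, Ichneus}.
C2 (derived state 'absent') is shared by Cyanilis, Dromax, Ichneus, Rhizensis, and Zygops — a synapomorphy uniting that clade.
All ingroup taxa share the derived state 'present' for C3; it defines the ingroup but does not resolve relationships within it.
Only Dromax, Ichneus, and Rhizensis show the derived state 'present' for C4, supporting them as a clade.
C5 (derived state 'absent') is shared by Cyanilis, Dromax, Ichneus, and Rhizensis — a synapomorphy uniting that clade.
C6 (derived state 'absent') is unique to Zygops (autapomorphy; uninformative for grouping).
Most parsimonious ingroup topology: (((((Dromax,Ichneus),Rhizensis),Cyanilis),Zygops),Leptooma).
Dromax and Ichneus form a cherry on this tree, so they are sister taxa.

Ichneus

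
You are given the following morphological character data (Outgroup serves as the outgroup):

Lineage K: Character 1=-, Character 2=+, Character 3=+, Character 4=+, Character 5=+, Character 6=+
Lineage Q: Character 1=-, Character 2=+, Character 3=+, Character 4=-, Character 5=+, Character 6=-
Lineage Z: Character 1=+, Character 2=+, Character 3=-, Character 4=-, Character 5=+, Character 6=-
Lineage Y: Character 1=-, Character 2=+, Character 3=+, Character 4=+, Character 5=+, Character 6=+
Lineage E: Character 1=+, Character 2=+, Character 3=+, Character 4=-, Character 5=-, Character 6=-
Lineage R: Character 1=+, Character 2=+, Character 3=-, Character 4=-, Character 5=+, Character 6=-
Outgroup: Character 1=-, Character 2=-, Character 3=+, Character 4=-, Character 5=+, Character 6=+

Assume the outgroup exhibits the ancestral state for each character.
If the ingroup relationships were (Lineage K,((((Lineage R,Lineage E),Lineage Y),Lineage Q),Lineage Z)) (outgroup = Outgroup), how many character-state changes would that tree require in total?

10

Map each character onto (Lineage K,((((Lineage R,Lineage E),Lineage Y),Lineage Q),Lineage Z)) (rooted by Outgroup) and count the minimum state changes it requires (Fitch parsimony):
Character 1: 2; Character 2: 1; Character 3: 2; Character 4: 2; Character 5: 1; Character 6: 2.
Total tree length = 10.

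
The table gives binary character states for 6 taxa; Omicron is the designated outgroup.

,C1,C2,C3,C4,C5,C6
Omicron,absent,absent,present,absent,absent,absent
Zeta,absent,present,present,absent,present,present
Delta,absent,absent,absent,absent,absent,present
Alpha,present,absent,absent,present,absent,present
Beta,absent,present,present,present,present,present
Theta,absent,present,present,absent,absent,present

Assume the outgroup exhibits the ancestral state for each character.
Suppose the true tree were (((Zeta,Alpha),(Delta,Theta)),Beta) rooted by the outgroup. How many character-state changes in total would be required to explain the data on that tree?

11

Map each character onto (((Zeta,Alpha),(Delta,Theta)),Beta) (rooted by Omicron) and count the minimum state changes it requires (Fitch parsimony):
C1: 1; C2: 3; C3: 2; C4: 2; C5: 2; C6: 1.
Total tree length = 11.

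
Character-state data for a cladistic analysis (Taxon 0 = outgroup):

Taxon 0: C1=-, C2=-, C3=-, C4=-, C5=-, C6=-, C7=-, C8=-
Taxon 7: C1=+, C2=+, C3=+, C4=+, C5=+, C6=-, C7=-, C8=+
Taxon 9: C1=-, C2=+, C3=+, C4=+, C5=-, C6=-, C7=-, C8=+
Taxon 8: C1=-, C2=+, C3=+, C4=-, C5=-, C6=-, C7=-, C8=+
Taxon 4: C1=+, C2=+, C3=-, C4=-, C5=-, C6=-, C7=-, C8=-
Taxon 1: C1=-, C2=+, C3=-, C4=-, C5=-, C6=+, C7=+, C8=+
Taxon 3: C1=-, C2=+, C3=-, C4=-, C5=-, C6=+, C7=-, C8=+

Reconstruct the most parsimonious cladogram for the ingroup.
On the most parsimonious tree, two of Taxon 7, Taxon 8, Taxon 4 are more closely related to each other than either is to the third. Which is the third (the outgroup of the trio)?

The outgroup has state '-' for every character, so '+' is the derived state throughout.
C1 (state '+') occurs in Taxon 4 and Taxon 7 but conflicts with the nesting implied by the other characters — most parsimoniously interpreted as homoplasy.
All ingroup taxa share the derived state '+' for C2; it defines the ingroup but does not resolve relationships within it.
C3 (derived state '+') is shared by Taxon 7, Taxon 8, and Taxon 9 — a synapomorphy uniting that clade.
Only Taxon 7 and Taxon 9 show the derived state '+' for C4, supporting them as a clade.
C5 (derived state '+') is unique to Taxon 7 (autapomorphy; uninformative for grouping).
C6 (derived state '+') is shared by Taxon 1 and Taxon 3 — a synapomorphy uniting that clade.
C7: derived state '+' in Taxon 1 only — an autapomorphy, so it tells us nothing about relationships among taxa.
C8 (derived state '+') is shared by Taxon 1, Taxon 3, Taxon 7, Taxon 8, and Taxon 9 — a synapomorphy uniting that clade.
Most parsimonious ingroup topology: ((((Taxon 7,Taxon 9),Taxon 8),(Taxon 1,Taxon 3)),Taxon 4).
Taxon 7 and Taxon 8 share a more recent common ancestor with each other than either does with Taxon 4, so Taxon 4 is the least closely related of the three.

Taxon 4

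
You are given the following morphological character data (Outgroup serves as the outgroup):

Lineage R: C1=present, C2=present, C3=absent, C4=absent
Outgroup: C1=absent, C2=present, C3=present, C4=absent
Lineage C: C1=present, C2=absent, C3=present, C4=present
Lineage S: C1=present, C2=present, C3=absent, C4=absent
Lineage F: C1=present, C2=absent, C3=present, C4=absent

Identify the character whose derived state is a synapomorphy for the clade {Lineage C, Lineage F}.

Character polarity is set by the outgroup: the derived state is whichever differs from the outgroup's state, so for C2, C3 the derived state is 'absent', and for the remaining characters it is 'present'.
All ingroup taxa share the derived state 'present' for C1; it defines the ingroup but does not resolve relationships within it.
C2 (derived state 'absent') is shared by Lineage C and Lineage F — a synapomorphy uniting that clade.
Only Lineage R and Lineage S show the derived state 'absent' for C3, supporting them as a clade.
C4 (derived state 'present') is unique to Lineage C (autapomorphy; uninformative for grouping).
Most parsimonious ingroup topology: ((Lineage C,Lineage F),(Lineage S,Lineage R)).
The clade {Lineage C, Lineage F} is supported by C2: its derived state 'absent' occurs in exactly those taxa and in no other taxon (including the outgroup).

C2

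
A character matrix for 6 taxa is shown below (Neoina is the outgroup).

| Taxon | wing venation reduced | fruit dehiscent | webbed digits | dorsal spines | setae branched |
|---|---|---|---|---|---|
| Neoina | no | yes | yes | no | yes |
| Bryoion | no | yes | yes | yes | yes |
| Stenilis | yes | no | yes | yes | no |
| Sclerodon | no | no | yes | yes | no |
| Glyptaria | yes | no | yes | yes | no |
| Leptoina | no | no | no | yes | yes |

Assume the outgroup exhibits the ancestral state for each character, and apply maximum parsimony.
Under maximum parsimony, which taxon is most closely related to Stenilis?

Glyptaria

Character polarity is set by the outgroup: the derived state is whichever differs from the outgroup's state, so for fruit dehiscent, webbed digits, setae branched the derived state is 'no', and for the remaining characters it is 'yes'.
Only Glyptaria and Stenilis show the derived state 'yes' for wing venation reduced, supporting them as a clade.
Only Glyptaria, Leptoina, Sclerodon, and Stenilis show the derived state 'no' for fruit dehiscent, supporting them as a clade.
webbed digits (derived state 'no') is unique to Leptoina (autapomorphy; uninformative for grouping).
All ingroup taxa share the derived state 'yes' for dorsal spines; it defines the ingroup but does not resolve relationships within it.
setae branched (derived state 'no') is shared by Glyptaria, Sclerodon, and Stenilis — a synapomorphy uniting that clade.
Most parsimonious ingroup topology: (Bryoion,(((Stenilis,Glyptaria),Sclerodon),Leptoina)).
Stenilis and Glyptaria form a cherry on this tree, so they are sister taxa.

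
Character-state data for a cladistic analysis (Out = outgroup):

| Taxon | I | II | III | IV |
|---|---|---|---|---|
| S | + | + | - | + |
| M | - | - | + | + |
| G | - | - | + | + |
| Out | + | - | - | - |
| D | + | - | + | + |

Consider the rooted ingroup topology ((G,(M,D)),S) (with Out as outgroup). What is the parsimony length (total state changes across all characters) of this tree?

5

Map each character onto ((G,(M,D)),S) (rooted by Out) and count the minimum state changes it requires (Fitch parsimony):
I: 2; II: 1; III: 1; IV: 1.
Total tree length = 5.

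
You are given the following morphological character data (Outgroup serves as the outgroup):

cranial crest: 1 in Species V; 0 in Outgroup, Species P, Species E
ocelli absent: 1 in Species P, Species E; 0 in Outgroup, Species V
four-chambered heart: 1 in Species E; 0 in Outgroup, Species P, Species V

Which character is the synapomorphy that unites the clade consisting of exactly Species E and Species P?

ocelli absent

The outgroup has state '0' for every character, so '1' is the derived state throughout.
cranial crest: derived state '1' in Species V only — an autapomorphy, so it tells us nothing about relationships among taxa.
ocelli absent (derived state '1') is shared by Species E and Species P — a synapomorphy uniting that clade.
four-chambered heart: derived state '1' in Species E only — an autapomorphy, so it tells us nothing about relationships among taxa.
Most parsimonious ingroup topology: ((Species P,Species E),Species V).
The clade {Species E, Species P} is supported by ocelli absent: its derived state '1' occurs in exactly those taxa and in no other taxon (including the outgroup).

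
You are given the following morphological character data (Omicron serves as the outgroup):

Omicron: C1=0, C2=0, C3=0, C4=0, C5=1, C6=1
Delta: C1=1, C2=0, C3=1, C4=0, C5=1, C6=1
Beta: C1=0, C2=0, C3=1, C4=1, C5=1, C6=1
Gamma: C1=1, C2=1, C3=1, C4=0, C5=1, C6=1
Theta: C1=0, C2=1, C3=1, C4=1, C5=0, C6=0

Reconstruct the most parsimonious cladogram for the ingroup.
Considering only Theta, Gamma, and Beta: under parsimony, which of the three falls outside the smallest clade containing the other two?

Gamma

Character polarity is set by the outgroup: the derived state is whichever differs from the outgroup's state, so for C5, C6 the derived state is '0', and for the remaining characters it is '1'.
C1 (derived state '1') is shared by Delta and Gamma — a synapomorphy uniting that clade.
C2 (state '1') occurs in Gamma and Theta but conflicts with the nesting implied by the other characters — most parsimoniously interpreted as homoplasy.
All ingroup taxa share the derived state '1' for C3; it defines the ingroup but does not resolve relationships within it.
C4 (derived state '1') is shared by Beta and Theta — a synapomorphy uniting that clade.
C5 (derived state '0') is unique to Theta (autapomorphy; uninformative for grouping).
C6: derived state '0' in Theta only — an autapomorphy, so it tells us nothing about relationships among taxa.
Most parsimonious ingroup topology: ((Delta,Gamma),(Beta,Theta)).
Theta and Beta share a more recent common ancestor with each other than either does with Gamma, so Gamma is the least closely related of the three.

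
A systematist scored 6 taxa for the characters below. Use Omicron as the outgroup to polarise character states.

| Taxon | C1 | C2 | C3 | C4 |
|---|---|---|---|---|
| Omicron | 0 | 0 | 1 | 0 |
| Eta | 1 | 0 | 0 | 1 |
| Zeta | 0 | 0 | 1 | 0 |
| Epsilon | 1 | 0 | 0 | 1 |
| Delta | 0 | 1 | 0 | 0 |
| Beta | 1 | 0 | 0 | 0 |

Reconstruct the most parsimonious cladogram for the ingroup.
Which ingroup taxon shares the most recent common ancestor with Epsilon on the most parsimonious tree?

Character polarity is set by the outgroup: the derived state is whichever differs from the outgroup's state, so for C3 the derived state is '0', and for the remaining characters it is '1'.
Only Beta, Epsilon, and Eta show the derived state '1' for C1, supporting them as a clade.
C2 (derived state '1') is unique to Delta (autapomorphy; uninformative for grouping).
C3 (derived state '0') is shared by Beta, Delta, Epsilon, and Eta — a synapomorphy uniting that clade.
C4: derived state '1' in Epsilon and Eta only — synapomorphy for {Epsilon, Eta}.
Most parsimonious ingroup topology: ((((Eta,Epsilon),Beta),Delta),Zeta).
Epsilon and Eta form a cherry on this tree, so they are sister taxa.

Eta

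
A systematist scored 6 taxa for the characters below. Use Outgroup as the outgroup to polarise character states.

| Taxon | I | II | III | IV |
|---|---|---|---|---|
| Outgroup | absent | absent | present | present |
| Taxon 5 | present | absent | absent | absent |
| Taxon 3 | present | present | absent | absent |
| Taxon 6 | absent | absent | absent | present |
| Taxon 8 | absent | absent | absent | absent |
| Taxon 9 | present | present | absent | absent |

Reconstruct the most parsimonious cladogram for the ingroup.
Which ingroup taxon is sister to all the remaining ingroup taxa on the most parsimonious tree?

Taxon 6

Character polarity is set by the outgroup: the derived state is whichever differs from the outgroup's state, so for III, IV the derived state is 'absent', and for the remaining characters it is 'present'.
Only Taxon 3, Taxon 5, and Taxon 9 show the derived state 'present' for I, supporting them as a clade.
II (derived state 'present') is shared by Taxon 3 and Taxon 9 — a synapomorphy uniting that clade.
III (derived state 'absent') is shared by all ingroup taxa — unites the whole ingroup.
IV: derived state 'absent' in Taxon 3, Taxon 5, Taxon 8, and Taxon 9 only — synapomorphy for {Taxon 3, Taxon 5, Taxon 8, Taxon 9}.
Most parsimonious ingroup topology: (((Taxon 5,(Taxon 3,Taxon 9)),Taxon 8),Taxon 6).
Taxon 6 is sister to the clade containing all other ingroup taxa, so it is the earliest-diverging (most basal) ingroup lineage.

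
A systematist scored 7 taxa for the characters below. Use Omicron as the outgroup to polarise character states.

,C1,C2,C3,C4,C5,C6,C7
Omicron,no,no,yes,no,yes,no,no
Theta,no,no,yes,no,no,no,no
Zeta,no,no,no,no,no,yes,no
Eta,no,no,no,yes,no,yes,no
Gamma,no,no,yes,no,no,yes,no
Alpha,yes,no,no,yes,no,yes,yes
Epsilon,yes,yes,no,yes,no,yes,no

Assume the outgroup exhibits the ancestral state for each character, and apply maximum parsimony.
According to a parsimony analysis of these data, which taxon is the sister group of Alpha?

Epsilon

Character polarity is set by the outgroup: the derived state is whichever differs from the outgroup's state, so for C3, C5 the derived state is 'no', and for the remaining characters it is 'yes'.
C1 (derived state 'yes') is shared by Alpha and Epsilon — a synapomorphy uniting that clade.
C2 (derived state 'yes') is unique to Epsilon (autapomorphy; uninformative for grouping).
C3 (derived state 'no') is shared by Alpha, Epsilon, Eta, and Zeta — a synapomorphy uniting that clade.
Only Alpha, Epsilon, and Eta show the derived state 'yes' for C4, supporting them as a clade.
C5 (derived state 'no') is shared by all ingroup taxa — unites the whole ingroup.
C6: derived state 'yes' in Alpha, Epsilon, Eta, Gamma, and Zeta only — synapomorphy for {Alpha, Epsilon, Eta, Gamma, Zeta}.
C7 (derived state 'yes') is unique to Alpha (autapomorphy; uninformative for grouping).
Most parsimonious ingroup topology: (Theta,((Zeta,(Eta,(Alpha,Epsilon))),Gamma)).
Alpha and Epsilon form a cherry on this tree, so they are sister taxa.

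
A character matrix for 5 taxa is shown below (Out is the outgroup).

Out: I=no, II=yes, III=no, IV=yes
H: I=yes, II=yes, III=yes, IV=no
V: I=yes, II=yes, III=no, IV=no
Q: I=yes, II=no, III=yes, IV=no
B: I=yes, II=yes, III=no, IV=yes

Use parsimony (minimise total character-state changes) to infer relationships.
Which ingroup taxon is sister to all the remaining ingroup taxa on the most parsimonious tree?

B

Character polarity is set by the outgroup: the derived state is whichever differs from the outgroup's state, so for II, IV the derived state is 'no', and for the remaining characters it is 'yes'.
All ingroup taxa share the derived state 'yes' for I; it defines the ingroup but does not resolve relationships within it.
II: derived state 'no' in Q only — an autapomorphy, so it tells us nothing about relationships among taxa.
Only H and Q show the derived state 'yes' for III, supporting them as a clade.
IV: derived state 'no' in H, Q, and V only — synapomorphy for {H, Q, V}.
Most parsimonious ingroup topology: (((H,Q),V),B).
B is sister to the clade containing all other ingroup taxa, so it is the earliest-diverging (most basal) ingroup lineage.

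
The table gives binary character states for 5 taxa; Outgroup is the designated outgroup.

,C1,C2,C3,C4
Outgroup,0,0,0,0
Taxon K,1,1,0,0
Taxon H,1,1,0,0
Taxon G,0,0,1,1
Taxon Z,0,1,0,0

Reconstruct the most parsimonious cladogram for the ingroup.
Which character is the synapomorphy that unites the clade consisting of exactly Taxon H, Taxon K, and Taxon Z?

The outgroup has state '0' for every character, so '1' is the derived state throughout.
Only Taxon H and Taxon K show the derived state '1' for C1, supporting them as a clade.
C2: derived state '1' in Taxon H, Taxon K, and Taxon Z only — synapomorphy for {Taxon H, Taxon K, Taxon Z}.
C3: derived state '1' in Taxon G only — an autapomorphy, so it tells us nothing about relationships among taxa.
C4: derived state '1' in Taxon G only — an autapomorphy, so it tells us nothing about relationships among taxa.
Most parsimonious ingroup topology: (((Taxon K,Taxon H),Taxon Z),Taxon G).
The clade {Taxon H, Taxon K, Taxon Z} is supported by C2: its derived state '1' occurs in exactly those taxa and in no other taxon (including the outgroup).

C2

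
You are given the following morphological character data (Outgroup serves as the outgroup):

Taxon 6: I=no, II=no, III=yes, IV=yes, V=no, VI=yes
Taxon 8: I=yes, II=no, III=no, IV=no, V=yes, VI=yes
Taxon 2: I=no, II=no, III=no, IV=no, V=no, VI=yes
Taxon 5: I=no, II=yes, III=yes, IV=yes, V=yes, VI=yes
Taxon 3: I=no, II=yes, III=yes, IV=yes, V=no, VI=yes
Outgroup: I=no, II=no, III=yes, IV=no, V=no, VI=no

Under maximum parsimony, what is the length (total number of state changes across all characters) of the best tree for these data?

7

Character polarity is set by the outgroup: the derived state is whichever differs from the outgroup's state, so for III the derived state is 'no', and for the remaining characters it is 'yes'.
I: derived state 'yes' in Taxon 8 only — an autapomorphy, so it tells us nothing about relationships among taxa.
II (derived state 'yes') is shared by Taxon 3 and Taxon 5 — a synapomorphy uniting that clade.
III: derived state 'no' in Taxon 2 and Taxon 8 only — synapomorphy for {Taxon 2, Taxon 8}.
IV (derived state 'yes') is shared by Taxon 3, Taxon 5, and Taxon 6 — a synapomorphy uniting that clade.
V groups Taxon 5 and Taxon 8, which is incompatible with the clades supported by the remaining characters; treating it as convergent (homoplasy) costs fewer steps than any alternative tree.
VI (derived state 'yes') is shared by all ingroup taxa — unites the whole ingroup.
Most parsimonious ingroup topology: ((Taxon 6,(Taxon 3,Taxon 5)),(Taxon 8,Taxon 2)).
Changes per character on this tree: I: 1; II: 1; III: 1; IV: 1; V: 2; VI: 1.
Total = 7.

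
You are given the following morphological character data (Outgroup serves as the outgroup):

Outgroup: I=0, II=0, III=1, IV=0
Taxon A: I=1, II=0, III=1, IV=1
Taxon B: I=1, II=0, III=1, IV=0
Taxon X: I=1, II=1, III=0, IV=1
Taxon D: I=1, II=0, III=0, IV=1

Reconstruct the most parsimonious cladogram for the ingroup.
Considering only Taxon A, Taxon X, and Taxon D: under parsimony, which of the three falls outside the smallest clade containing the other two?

Character polarity is set by the outgroup: the derived state is whichever differs from the outgroup's state, so for III the derived state is '0', and for the remaining characters it is '1'.
I (derived state '1') is shared by all ingroup taxa — unites the whole ingroup.
II: derived state '1' in Taxon X only — an autapomorphy, so it tells us nothing about relationships among taxa.
III: derived state '0' in Taxon D and Taxon X only — synapomorphy for {Taxon D, Taxon X}.
IV: derived state '1' in Taxon A, Taxon D, and Taxon X only — synapomorphy for {Taxon A, Taxon D, Taxon X}.
Most parsimonious ingroup topology: ((Taxon A,(Taxon X,Taxon D)),Taxon B).
Taxon D and Taxon X share a more recent common ancestor with each other than either does with Taxon A, so Taxon A is the least closely related of the three.

Taxon A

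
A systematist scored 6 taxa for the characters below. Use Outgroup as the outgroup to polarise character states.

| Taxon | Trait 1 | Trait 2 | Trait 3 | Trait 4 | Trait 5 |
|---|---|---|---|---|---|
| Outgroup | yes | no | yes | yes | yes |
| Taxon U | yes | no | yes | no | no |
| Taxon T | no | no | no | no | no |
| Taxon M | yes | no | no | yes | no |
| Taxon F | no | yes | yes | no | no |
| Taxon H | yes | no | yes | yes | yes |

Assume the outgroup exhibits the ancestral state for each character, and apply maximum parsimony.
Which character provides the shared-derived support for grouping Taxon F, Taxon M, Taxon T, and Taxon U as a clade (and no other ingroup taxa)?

Character polarity is set by the outgroup: the derived state is whichever differs from the outgroup's state, so for Trait 1, Trait 3, Trait 4, Trait 5 the derived state is 'no', and for the remaining characters it is 'yes'.
Only Taxon F and Taxon T show the derived state 'no' for Trait 1, supporting them as a clade.
Trait 2: derived state 'yes' in Taxon F only — an autapomorphy, so it tells us nothing about relationships among taxa.
Trait 3 groups Taxon M and Taxon T, which is incompatible with the clades supported by the remaining characters; treating it as convergent (homoplasy) costs fewer steps than any alternative tree.
Trait 4: derived state 'no' in Taxon F, Taxon T, and Taxon U only — synapomorphy for {Taxon F, Taxon T, Taxon U}.
Trait 5: derived state 'no' in Taxon F, Taxon M, Taxon T, and Taxon U only — synapomorphy for {Taxon F, Taxon M, Taxon T, Taxon U}.
Most parsimonious ingroup topology: ((((Taxon T,Taxon F),Taxon U),Taxon M),Taxon H).
The clade {Taxon F, Taxon M, Taxon T, Taxon U} is supported by Trait 5: its derived state 'no' occurs in exactly those taxa and in no other taxon (including the outgroup).

Trait 5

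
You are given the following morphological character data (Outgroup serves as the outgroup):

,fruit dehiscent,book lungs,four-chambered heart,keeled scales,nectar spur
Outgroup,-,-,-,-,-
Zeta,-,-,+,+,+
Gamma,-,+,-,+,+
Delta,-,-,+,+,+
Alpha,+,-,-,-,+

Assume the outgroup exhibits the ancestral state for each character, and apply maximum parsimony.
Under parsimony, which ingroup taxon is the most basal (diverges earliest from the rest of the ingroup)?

Alpha

The outgroup has state '-' for every character, so '+' is the derived state throughout.
fruit dehiscent (derived state '+') is unique to Alpha (autapomorphy; uninformative for grouping).
book lungs: derived state '+' in Gamma only — an autapomorphy, so it tells us nothing about relationships among taxa.
four-chambered heart: derived state '+' in Delta and Zeta only — synapomorphy for {Delta, Zeta}.
Only Delta, Gamma, and Zeta show the derived state '+' for keeled scales, supporting them as a clade.
nectar spur (derived state '+') is shared by all ingroup taxa — unites the whole ingroup.
Most parsimonious ingroup topology: (((Zeta,Delta),Gamma),Alpha).
Alpha is sister to the clade containing all other ingroup taxa, so it is the earliest-diverging (most basal) ingroup lineage.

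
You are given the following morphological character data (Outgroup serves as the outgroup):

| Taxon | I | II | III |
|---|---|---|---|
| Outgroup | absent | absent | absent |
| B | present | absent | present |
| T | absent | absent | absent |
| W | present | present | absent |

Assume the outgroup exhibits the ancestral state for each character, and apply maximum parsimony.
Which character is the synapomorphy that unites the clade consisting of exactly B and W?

I

The outgroup has state 'absent' for every character, so 'present' is the derived state throughout.
Only B and W show the derived state 'present' for I, supporting them as a clade.
II: derived state 'present' in W only — an autapomorphy, so it tells us nothing about relationships among taxa.
III (derived state 'present') is unique to B (autapomorphy; uninformative for grouping).
Most parsimonious ingroup topology: ((B,W),T).
The clade {B, W} is supported by I: its derived state 'present' occurs in exactly those taxa and in no other taxon (including the outgroup).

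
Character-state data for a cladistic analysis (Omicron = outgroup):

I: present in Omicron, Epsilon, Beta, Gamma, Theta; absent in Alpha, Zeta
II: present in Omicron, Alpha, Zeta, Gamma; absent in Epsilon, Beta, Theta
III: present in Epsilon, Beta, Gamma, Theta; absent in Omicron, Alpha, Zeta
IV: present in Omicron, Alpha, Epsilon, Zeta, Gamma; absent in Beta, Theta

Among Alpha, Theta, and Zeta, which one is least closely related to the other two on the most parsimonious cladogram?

Character polarity is set by the outgroup: the derived state is whichever differs from the outgroup's state, so for I, II, IV the derived state is 'absent', and for the remaining characters it is 'present'.
I: derived state 'absent' in Alpha and Zeta only — synapomorphy for {Alpha, Zeta}.
II (derived state 'absent') is shared by Beta, Epsilon, and Theta — a synapomorphy uniting that clade.
III (derived state 'present') is shared by Beta, Epsilon, Gamma, and Theta — a synapomorphy uniting that clade.
IV: derived state 'absent' in Beta and Theta only — synapomorphy for {Beta, Theta}.
Most parsimonious ingroup topology: ((Alpha,Zeta),((Epsilon,(Beta,Theta)),Gamma)).
Alpha and Zeta share a more recent common ancestor with each other than either does with Theta, so Theta is the least closely related of the three.

Theta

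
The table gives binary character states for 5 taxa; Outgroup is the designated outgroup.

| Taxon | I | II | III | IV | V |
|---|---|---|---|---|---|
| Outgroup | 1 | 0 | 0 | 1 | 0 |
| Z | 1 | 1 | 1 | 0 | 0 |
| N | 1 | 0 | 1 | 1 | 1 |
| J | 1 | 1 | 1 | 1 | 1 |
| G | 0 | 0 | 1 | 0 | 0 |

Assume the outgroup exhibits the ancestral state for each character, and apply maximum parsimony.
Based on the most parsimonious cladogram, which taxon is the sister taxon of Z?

Character polarity is set by the outgroup: the derived state is whichever differs from the outgroup's state, so for I, IV the derived state is '0', and for the remaining characters it is '1'.
I: derived state '0' in G only — an autapomorphy, so it tells us nothing about relationships among taxa.
II groups J and Z, which is incompatible with the clades supported by the remaining characters; treating it as convergent (homoplasy) costs fewer steps than any alternative tree.
All ingroup taxa share the derived state '1' for III; it defines the ingroup but does not resolve relationships within it.
IV (derived state '0') is shared by G and Z — a synapomorphy uniting that clade.
Only J and N show the derived state '1' for V, supporting them as a clade.
Most parsimonious ingroup topology: ((Z,G),(N,J)).
Z and G form a cherry on this tree, so they are sister taxa.

G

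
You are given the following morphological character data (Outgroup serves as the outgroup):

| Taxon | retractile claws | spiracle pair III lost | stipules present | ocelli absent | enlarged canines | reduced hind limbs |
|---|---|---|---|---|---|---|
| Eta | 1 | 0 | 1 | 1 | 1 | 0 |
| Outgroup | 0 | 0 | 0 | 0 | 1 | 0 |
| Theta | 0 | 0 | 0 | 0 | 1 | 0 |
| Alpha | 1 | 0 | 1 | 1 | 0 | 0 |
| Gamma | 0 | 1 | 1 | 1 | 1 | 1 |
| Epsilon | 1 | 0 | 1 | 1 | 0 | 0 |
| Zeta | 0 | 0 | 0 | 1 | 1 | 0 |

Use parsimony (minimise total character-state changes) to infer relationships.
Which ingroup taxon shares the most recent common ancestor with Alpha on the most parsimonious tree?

Character polarity is set by the outgroup: the derived state is whichever differs from the outgroup's state, so for enlarged canines the derived state is '0', and for the remaining characters it is '1'.
retractile claws (derived state '1') is shared by Alpha, Epsilon, and Eta — a synapomorphy uniting that clade.
spiracle pair III lost (derived state '1') is unique to Gamma (autapomorphy; uninformative for grouping).
stipules present (derived state '1') is shared by Alpha, Epsilon, Eta, and Gamma — a synapomorphy uniting that clade.
ocelli absent: derived state '1' in Alpha, Epsilon, Eta, Gamma, and Zeta only — synapomorphy for {Alpha, Epsilon, Eta, Gamma, Zeta}.
Only Alpha and Epsilon show the derived state '0' for enlarged canines, supporting them as a clade.
reduced hind limbs: derived state '1' in Gamma only — an autapomorphy, so it tells us nothing about relationships among taxa.
Most parsimonious ingroup topology: (((Gamma,(Eta,(Epsilon,Alpha))),Zeta),Theta).
Alpha and Epsilon form a cherry on this tree, so they are sister taxa.

Epsilon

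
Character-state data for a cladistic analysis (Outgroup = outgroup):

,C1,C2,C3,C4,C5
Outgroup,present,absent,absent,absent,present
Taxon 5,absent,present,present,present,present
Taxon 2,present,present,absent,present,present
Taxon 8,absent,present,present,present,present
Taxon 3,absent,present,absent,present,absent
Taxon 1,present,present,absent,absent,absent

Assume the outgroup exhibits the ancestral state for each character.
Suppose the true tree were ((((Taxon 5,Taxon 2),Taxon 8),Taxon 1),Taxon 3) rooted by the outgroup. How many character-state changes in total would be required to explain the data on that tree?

Map each character onto ((((Taxon 5,Taxon 2),Taxon 8),Taxon 1),Taxon 3) (rooted by Outgroup) and count the minimum state changes it requires (Fitch parsimony):
C1: 3; C2: 1; C3: 2; C4: 2; C5: 2.
Total tree length = 10.

10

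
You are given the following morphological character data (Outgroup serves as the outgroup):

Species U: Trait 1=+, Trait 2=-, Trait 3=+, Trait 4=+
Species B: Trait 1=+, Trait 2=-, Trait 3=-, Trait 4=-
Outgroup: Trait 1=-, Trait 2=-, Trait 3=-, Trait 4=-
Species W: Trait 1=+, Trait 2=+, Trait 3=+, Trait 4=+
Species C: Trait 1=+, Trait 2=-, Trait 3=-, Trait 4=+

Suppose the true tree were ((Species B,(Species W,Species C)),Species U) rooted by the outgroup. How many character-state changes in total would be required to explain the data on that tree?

Map each character onto ((Species B,(Species W,Species C)),Species U) (rooted by Outgroup) and count the minimum state changes it requires (Fitch parsimony):
Trait 1: 1; Trait 2: 1; Trait 3: 2; Trait 4: 2.
Total tree length = 6.

6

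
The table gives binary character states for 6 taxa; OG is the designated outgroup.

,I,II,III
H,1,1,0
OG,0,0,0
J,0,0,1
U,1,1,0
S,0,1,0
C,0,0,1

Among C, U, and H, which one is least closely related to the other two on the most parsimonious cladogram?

C

The outgroup has state '0' for every character, so '1' is the derived state throughout.
I: derived state '1' in H and U only — synapomorphy for {H, U}.
Only H, S, and U show the derived state '1' for II, supporting them as a clade.
III (derived state '1') is shared by C and J — a synapomorphy uniting that clade.
Most parsimonious ingroup topology: ((J,C),((H,U),S)).
H and U share a more recent common ancestor with each other than either does with C, so C is the least closely related of the three.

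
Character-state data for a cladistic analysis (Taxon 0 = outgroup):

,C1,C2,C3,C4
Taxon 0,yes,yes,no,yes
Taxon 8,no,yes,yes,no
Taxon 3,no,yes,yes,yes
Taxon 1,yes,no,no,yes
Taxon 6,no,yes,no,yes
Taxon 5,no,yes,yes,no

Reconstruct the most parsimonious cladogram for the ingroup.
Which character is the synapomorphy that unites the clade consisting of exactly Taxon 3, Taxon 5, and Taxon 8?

C3

Character polarity is set by the outgroup: the derived state is whichever differs from the outgroup's state, so for C1, C2, C4 the derived state is 'no', and for the remaining characters it is 'yes'.
C1 (derived state 'no') is shared by Taxon 3, Taxon 5, Taxon 6, and Taxon 8 — a synapomorphy uniting that clade.
C2: derived state 'no' in Taxon 1 only — an autapomorphy, so it tells us nothing about relationships among taxa.
C3 (derived state 'yes') is shared by Taxon 3, Taxon 5, and Taxon 8 — a synapomorphy uniting that clade.
C4: derived state 'no' in Taxon 5 and Taxon 8 only — synapomorphy for {Taxon 5, Taxon 8}.
Most parsimonious ingroup topology: ((((Taxon 8,Taxon 5),Taxon 3),Taxon 6),Taxon 1).
The clade {Taxon 3, Taxon 5, Taxon 8} is supported by C3: its derived state 'yes' occurs in exactly those taxa and in no other taxon (including the outgroup).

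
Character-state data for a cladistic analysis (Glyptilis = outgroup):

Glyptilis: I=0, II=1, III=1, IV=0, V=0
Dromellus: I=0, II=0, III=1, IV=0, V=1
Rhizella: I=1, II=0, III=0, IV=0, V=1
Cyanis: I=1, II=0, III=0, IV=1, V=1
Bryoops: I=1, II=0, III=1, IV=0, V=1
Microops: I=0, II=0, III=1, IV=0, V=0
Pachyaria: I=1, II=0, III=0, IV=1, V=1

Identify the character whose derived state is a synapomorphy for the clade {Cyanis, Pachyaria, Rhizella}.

Character polarity is set by the outgroup: the derived state is whichever differs from the outgroup's state, so for II, III the derived state is '0', and for the remaining characters it is '1'.
I (derived state '1') is shared by Bryoops, Cyanis, Pachyaria, and Rhizella — a synapomorphy uniting that clade.
All ingroup taxa share the derived state '0' for II; it defines the ingroup but does not resolve relationships within it.
III (derived state '0') is shared by Cyanis, Pachyaria, and Rhizella — a synapomorphy uniting that clade.
Only Cyanis and Pachyaria show the derived state '1' for IV, supporting them as a clade.
Only Bryoops, Cyanis, Dromellus, Pachyaria, and Rhizella show the derived state '1' for V, supporting them as a clade.
Most parsimonious ingroup topology: ((((Rhizella,(Cyanis,Pachyaria)),Bryoops),Dromellus),Microops).
The clade {Cyanis, Pachyaria, Rhizella} is supported by III: its derived state '0' occurs in exactly those taxa and in no other taxon (including the outgroup).

III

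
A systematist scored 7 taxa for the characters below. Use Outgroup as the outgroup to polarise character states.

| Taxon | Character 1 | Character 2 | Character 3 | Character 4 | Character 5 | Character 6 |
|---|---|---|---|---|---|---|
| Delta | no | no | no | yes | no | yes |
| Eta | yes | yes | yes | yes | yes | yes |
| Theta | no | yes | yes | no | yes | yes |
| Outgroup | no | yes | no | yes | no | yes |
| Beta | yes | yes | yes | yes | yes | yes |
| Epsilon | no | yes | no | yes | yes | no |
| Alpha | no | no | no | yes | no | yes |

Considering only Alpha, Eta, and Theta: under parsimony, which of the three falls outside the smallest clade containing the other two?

Alpha

Character polarity is set by the outgroup: the derived state is whichever differs from the outgroup's state, so for Character 2, Character 4, Character 6 the derived state is 'no', and for the remaining characters it is 'yes'.
Character 1 (derived state 'yes') is shared by Beta and Eta — a synapomorphy uniting that clade.
Character 2: derived state 'no' in Alpha and Delta only — synapomorphy for {Alpha, Delta}.
Character 3: derived state 'yes' in Beta, Eta, and Theta only — synapomorphy for {Beta, Eta, Theta}.
Character 4: derived state 'no' in Theta only — an autapomorphy, so it tells us nothing about relationships among taxa.
Character 5 (derived state 'yes') is shared by Beta, Epsilon, Eta, and Theta — a synapomorphy uniting that clade.
Character 6 (derived state 'no') is unique to Epsilon (autapomorphy; uninformative for grouping).
Most parsimonious ingroup topology: (((Theta,(Eta,Beta)),Epsilon),(Alpha,Delta)).
Eta and Theta share a more recent common ancestor with each other than either does with Alpha, so Alpha is the least closely related of the three.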